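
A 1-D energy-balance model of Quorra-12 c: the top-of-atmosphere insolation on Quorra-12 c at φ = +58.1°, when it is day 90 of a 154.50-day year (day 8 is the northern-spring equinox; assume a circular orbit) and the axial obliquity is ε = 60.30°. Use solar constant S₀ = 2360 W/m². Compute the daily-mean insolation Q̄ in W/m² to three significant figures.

Q̄ ≈ 239 W/m²

Solar longitude: λ_s = 360° × (90 − 8)/154.50 = 191.068°.
sin δ = sin 60.30° × sin 191.068° = -0.16675, so δ = -9.599°.
cos H₀ = −tan(+58.1°) tan(-9.599°) = 0.2717, H₀ = 1.2956 rad.
Bracket: H₀ sin φ sin δ + cos φ cos δ sin H₀ = 1.2956×0.84897×-0.16675 + 0.52844×0.98600×0.96238 = -0.183413 + 0.501440 = 0.318027.
Q̄ = (S₀/π) × [bracket] = (2360/π) × 0.318027 = 238.9 W/m².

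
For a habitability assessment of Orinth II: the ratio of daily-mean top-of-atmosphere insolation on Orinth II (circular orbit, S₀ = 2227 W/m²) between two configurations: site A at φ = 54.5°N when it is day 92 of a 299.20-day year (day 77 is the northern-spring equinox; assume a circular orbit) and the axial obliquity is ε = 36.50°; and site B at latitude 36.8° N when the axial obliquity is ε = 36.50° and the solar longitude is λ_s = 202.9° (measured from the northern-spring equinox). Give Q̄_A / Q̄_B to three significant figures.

— Configuration A (φ=+54.5°):
Solar longitude: λ_s = 360° × (92 − 77)/299.20 = 18.048°.
sin δ = sin 36.50° × sin 18.048° = 0.18429, so δ = +10.619°.
cos H₀ = −tan(+54.5°) tan(+10.619°) = -0.2629, H₀ = 1.8368 rad.
Bracket: H₀ sin φ sin δ + cos φ cos δ sin H₀ = 1.8368×0.81412×0.18429 + 0.58070×0.98287×0.96483 = 0.275583 + 0.550679 = 0.826262.
Q̄ = (S₀/π) × [bracket] = (2227/π) × 0.826262 = 585.72 W/m².
— Configuration B (φ=+36.8°):
Solar declination: sin δ = sin ε · sin λ_s = sin 36.50° × sin 202.9° = -0.23146, so δ = -13.383°.
cos H₀ = −tan(+36.8°) tan(-13.383°) = 0.1780, H₀ = 1.3919 rad.
Bracket: H₀ sin φ sin δ + cos φ cos δ sin H₀ = 1.3919×0.59902×-0.23146 + 0.80073×0.97284×0.98403 = -0.192986 + 0.766542 = 0.573556.
Q̄ = (S₀/π) × [bracket] = (2227/π) × 0.573556 = 406.58 W/m².
Ratio Q̄_A / Q̄_B = 585.72 / 406.58 = 1.441.

Q̄_A / Q̄_B ≈ 1.44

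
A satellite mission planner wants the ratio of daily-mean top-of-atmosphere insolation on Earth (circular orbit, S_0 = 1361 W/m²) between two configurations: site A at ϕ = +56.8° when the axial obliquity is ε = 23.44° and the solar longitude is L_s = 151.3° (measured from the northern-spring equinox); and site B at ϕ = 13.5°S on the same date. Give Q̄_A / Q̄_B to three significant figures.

Q̄_A / Q̄_B ≈ 0.918

— Configuration A (ϕ=+56.8°):
Solar declination: sin δ = sin ε · sin L_s = sin 23.44° × sin 151.3° = 0.19103, so δ = +11.013°.
cos h₀ = −tan(+56.8°) tan(+11.013°) = -0.2974, h₀ = 1.8728 rad.
Bracket: h₀ sin ϕ sin δ + cos ϕ cos δ sin h₀ = 1.8728×0.83676×0.19103 + 0.54756×0.98158×0.95475 = 0.299360 + 0.513153 = 0.812513.
Q̄ = (S_0/π) × [bracket] = (1361/π) × 0.812513 = 352.00 W/m².
— Configuration B (ϕ=-13.5°):
cos h₀ = −tan(-13.5°) tan(+11.013°) = 0.0467, h₀ = 1.5241 rad.
Bracket: h₀ sin ϕ sin δ + cos ϕ cos δ sin h₀ = 1.5241×-0.23345×0.19103 + 0.97237×0.98158×0.99891 = -0.067969 + 0.953419 = 0.885450.
Q̄ = (S_0/π) × [bracket] = (1361/π) × 0.885450 = 383.59 W/m².
Ratio Q̄_A / Q̄_B = 352.00 / 383.59 = 0.9176.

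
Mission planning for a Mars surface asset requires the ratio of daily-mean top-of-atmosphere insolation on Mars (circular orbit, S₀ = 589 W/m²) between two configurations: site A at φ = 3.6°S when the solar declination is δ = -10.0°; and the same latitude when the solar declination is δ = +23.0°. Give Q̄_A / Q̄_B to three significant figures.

— Configuration A (φ=-3.6°):
cos H₀ = −tan(-3.6°) tan(-10.000°) = -0.0111, H₀ = 1.5819 rad.
Bracket: H₀ sin φ sin δ + cos φ cos δ sin H₀ = 1.5819×-0.06279×-0.17365 + 0.99803×0.98481×0.99994 = 0.017248 + 0.982811 = 1.000059.
Q̄ = (S₀/π) × [bracket] = (589/π) × 1.000059 = 187.50 W/m².
— Configuration B (φ=-3.6°):
cos H₀ = −tan(-3.6°) tan(+23.000°) = 0.0267, H₀ = 1.5441 rad.
Bracket: H₀ sin φ sin δ + cos φ cos δ sin H₀ = 1.5441×-0.06279×0.39073 + 0.99803×0.92050×0.99964 = -0.037883 + 0.918356 = 0.880473.
Q̄ = (S₀/π) × [bracket] = (589/π) × 0.880473 = 165.08 W/m².
Ratio Q̄_A / Q̄_B = 187.50 / 165.08 = 1.136.

Q̄_A / Q̄_B ≈ 1.14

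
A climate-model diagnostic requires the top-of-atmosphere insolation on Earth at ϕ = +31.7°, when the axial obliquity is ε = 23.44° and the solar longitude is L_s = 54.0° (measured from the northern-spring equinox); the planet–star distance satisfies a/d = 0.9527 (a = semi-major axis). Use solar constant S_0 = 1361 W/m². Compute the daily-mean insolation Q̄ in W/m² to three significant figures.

Q̄ ≈ 428 W/m²

Solar declination: sin δ = sin ε · sin L_s = sin 23.44° × sin 54.0° = 0.32182, so δ = +18.773°.
cos h₀ = −tan(+31.7°) tan(+18.773°) = -0.2099, h₀ = 1.7823 rad.
Bracket: h₀ sin ϕ sin δ + cos ϕ cos δ sin h₀ = 1.7823×0.52547×0.32182 + 0.85081×0.94680×0.97772 = 0.301399 + 0.787599 = 1.088998.
Inverse-square distance factor (a/d)² = 0.9527² = 0.907637.
Q̄ = (S_0/π) × 0.907637 × [bracket] = (1361/π) × 0.907637 × 1.088998 = 428.2 W/m².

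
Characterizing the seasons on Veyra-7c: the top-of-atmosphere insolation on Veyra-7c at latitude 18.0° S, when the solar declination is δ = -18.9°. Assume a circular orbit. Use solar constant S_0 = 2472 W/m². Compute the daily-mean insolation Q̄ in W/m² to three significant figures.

Q̄ ≈ 836 W/m²

cos h₀ = −tan(-18.0°) tan(-18.900°) = -0.1112, h₀ = 1.6823 rad.
Bracket: h₀ sin ϕ sin δ + cos ϕ cos δ sin h₀ = 1.6823×-0.30902×-0.32392 + 0.95106×0.94609×0.99379 = 0.168394 + 0.894201 = 1.062595.
Q̄ = (S_0/π) × [bracket] = (2472/π) × 1.062595 = 836.1 W/m².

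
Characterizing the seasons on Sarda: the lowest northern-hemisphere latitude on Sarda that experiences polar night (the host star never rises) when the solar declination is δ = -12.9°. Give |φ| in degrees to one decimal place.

Polar night requires cos H₀ = −tan φ tan δ ≥ 1, i.e. tan φ tan δ ≤ −1.
The boundary is |tan φ| · |tan δ| = 1, so |φ| = 90° − |δ| = 90° − 12.9° = 77.1° in the northern hemisphere.

|φ| = 77.1°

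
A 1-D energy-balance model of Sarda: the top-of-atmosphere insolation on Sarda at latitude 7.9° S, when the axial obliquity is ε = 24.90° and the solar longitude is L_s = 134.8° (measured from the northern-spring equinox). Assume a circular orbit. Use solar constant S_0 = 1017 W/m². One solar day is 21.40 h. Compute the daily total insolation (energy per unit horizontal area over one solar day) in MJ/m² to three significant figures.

22.0 MJ/m²

Solar declination: sin δ = sin ε · sin L_s = sin 24.90° × sin 134.8° = 0.29875, so δ = +17.383°.
cos h₀ = −tan(-7.9°) tan(+17.383°) = 0.0434, h₀ = 1.5273 rad.
Bracket: h₀ sin ϕ sin δ + cos ϕ cos δ sin h₀ = 1.5273×-0.13744×0.29875 + 0.99051×0.95433×0.99906 = -0.062711 + 0.944385 = 0.881674.
Q̄ = (S_0/π) × [bracket] = (1017/π) × 0.881674 = 285.42 W/m².
Daily total = Q̄ × 21.40 h × 3600 s/h = 285.42 × 21.40 × 3600 / 10⁶ = 21.99 MJ/m².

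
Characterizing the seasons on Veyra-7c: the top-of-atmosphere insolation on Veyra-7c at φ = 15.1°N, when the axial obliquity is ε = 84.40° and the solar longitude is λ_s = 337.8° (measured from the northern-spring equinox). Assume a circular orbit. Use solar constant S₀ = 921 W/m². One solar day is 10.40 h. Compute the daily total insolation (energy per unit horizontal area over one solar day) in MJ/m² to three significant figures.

Solar declination: sin δ = sin ε · sin λ_s = sin 84.40° × sin 337.8° = -0.37604, so δ = -22.088°.
cos H₀ = −tan(+15.1°) tan(-22.088°) = 0.1095, H₀ = 1.4611 rad.
Bracket: H₀ sin φ sin δ + cos φ cos δ sin H₀ = 1.4611×0.26050×-0.37604 + 0.96547×0.92660×0.99399 = -0.143127 + 0.889228 = 0.746101.
Q̄ = (S₀/π) × [bracket] = (921/π) × 0.746101 = 218.73 W/m².
Daily total = Q̄ × 10.40 h × 3600 s/h = 218.73 × 10.40 × 3600 / 10⁶ = 8.189 MJ/m².

8.19 MJ/m²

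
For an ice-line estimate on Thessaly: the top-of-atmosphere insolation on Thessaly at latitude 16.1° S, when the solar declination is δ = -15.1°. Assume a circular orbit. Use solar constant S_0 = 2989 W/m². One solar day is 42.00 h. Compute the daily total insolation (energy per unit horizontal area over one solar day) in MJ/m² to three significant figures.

cos h₀ = −tan(-16.1°) tan(-15.100°) = -0.0779, h₀ = 1.6488 rad.
Bracket: h₀ sin ϕ sin δ + cos ϕ cos δ sin h₀ = 1.6488×-0.27731×-0.26050 + 0.96078×0.96547×0.99696 = 0.119108 + 0.924784 = 1.043892.
Q̄ = (S_0/π) × [bracket] = (2989/π) × 1.043892 = 993.19 W/m².
Daily total = Q̄ × 42.00 h × 3600 s/h = 993.19 × 42.00 × 3600 / 10⁶ = 150.2 MJ/m².

150 MJ/m²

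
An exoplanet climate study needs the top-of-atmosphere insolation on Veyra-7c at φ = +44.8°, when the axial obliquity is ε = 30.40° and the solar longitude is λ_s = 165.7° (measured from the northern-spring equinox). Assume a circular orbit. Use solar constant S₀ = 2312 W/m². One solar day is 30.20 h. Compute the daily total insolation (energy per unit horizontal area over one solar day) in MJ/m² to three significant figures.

67.8 MJ/m²

Solar declination: sin δ = sin ε · sin λ_s = sin 30.40° × sin 165.7° = 0.12499, so δ = +7.180°.
cos H₀ = −tan(+44.8°) tan(+7.180°) = -0.1251, H₀ = 1.6962 rad.
Bracket: H₀ sin φ sin δ + cos φ cos δ sin H₀ = 1.6962×0.70463×0.12499 + 0.70957×0.99216×0.99214 = 0.149387 + 0.698473 = 0.847860.
Q̄ = (S₀/π) × [bracket] = (2312/π) × 0.847860 = 623.97 W/m².
Daily total = Q̄ × 30.20 h × 3600 s/h = 623.97 × 30.20 × 3600 / 10⁶ = 67.84 MJ/m².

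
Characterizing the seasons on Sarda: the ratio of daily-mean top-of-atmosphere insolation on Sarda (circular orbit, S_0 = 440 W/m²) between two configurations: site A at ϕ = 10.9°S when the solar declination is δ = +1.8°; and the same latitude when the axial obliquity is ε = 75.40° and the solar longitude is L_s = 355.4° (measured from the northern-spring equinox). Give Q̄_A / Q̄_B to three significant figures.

Q̄_A / Q̄_B ≈ 0.970

— Configuration A (ϕ=-10.9°):
cos h₀ = −tan(-10.9°) tan(+1.800°) = 0.0061, h₀ = 1.5647 rad.
Bracket: h₀ sin ϕ sin δ + cos ϕ cos δ sin h₀ = 1.5647×-0.18910×0.03141 + 0.98196×0.99951×0.99998 = -0.009294 + 0.981459 = 0.972165.
Q̄ = (S_0/π) × [bracket] = (440/π) × 0.972165 = 136.16 W/m².
— Configuration B (ϕ=-10.9°):
Solar declination: sin δ = sin ε · sin L_s = sin 75.40° × sin 355.4° = -0.07761, so δ = -4.451°.
cos h₀ = −tan(-10.9°) tan(-4.451°) = -0.0150, h₀ = 1.5858 rad.
Bracket: h₀ sin ϕ sin δ + cos ϕ cos δ sin h₀ = 1.5858×-0.18910×-0.07761 + 0.98196×0.99698×0.99989 = 0.023273 + 0.978887 = 1.002160.
Q̄ = (S_0/π) × [bracket] = (440/π) × 1.002160 = 140.36 W/m².
Ratio Q̄_A / Q̄_B = 136.16 / 140.36 = 0.9701.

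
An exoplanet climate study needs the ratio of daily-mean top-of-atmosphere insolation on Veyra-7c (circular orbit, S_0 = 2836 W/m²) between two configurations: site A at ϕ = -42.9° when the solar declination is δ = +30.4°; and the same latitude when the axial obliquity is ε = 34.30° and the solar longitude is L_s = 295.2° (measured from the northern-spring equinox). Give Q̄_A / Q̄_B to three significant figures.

— Configuration A (ϕ=-42.9°):
cos h₀ = −tan(-42.9°) tan(+30.400°) = 0.5452, h₀ = 0.9942 rad.
Bracket: h₀ sin ϕ sin δ + cos ϕ cos δ sin h₀ = 0.9942×-0.68072×0.50603 + 0.73254×0.86251×0.83831 = -0.342467 + 0.529664 = 0.187197.
Q̄ = (S_0/π) × [bracket] = (2836/π) × 0.187197 = 168.99 W/m².
— Configuration B (ϕ=-42.9°):
Solar declination: sin δ = sin ε · sin L_s = sin 34.30° × sin 295.2° = -0.50989, so δ = -30.657°.
cos h₀ = −tan(-42.9°) tan(-30.657°) = -0.5508, h₀ = 2.1541 rad.
Bracket: h₀ sin ϕ sin δ + cos ϕ cos δ sin h₀ = 2.1541×-0.68072×-0.50989 + 0.73254×0.86024×0.83463 = 0.747672 + 0.525951 = 1.273623.
Q̄ = (S_0/π) × [bracket] = (2836/π) × 1.273623 = 1149.7 W/m².
Ratio Q̄_A / Q̄_B = 168.99 / 1149.7 = 0.1470.

Q̄_A / Q̄_B ≈ 0.147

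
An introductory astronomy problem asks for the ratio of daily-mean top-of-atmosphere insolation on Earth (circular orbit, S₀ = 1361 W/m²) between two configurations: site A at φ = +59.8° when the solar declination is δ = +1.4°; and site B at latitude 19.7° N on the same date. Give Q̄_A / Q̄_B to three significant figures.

— Configuration A (φ=+59.8°):
cos H₀ = −tan(+59.8°) tan(+1.400°) = -0.0420, H₀ = 1.6128 rad.
Bracket: H₀ sin φ sin δ + cos φ cos δ sin H₀ = 1.6128×0.86427×0.02443 + 0.50302×0.99970×0.99912 = 0.034053 + 0.502427 = 0.536480.
Q̄ = (S₀/π) × [bracket] = (1361/π) × 0.536480 = 232.41 W/m².
— Configuration B (φ=+19.7°):
cos H₀ = −tan(+19.7°) tan(+1.400°) = -0.0088, H₀ = 1.5795 rad.
Bracket: H₀ sin φ sin δ + cos φ cos δ sin H₀ = 1.5795×0.33710×0.02443 + 0.94147×0.99970×0.99996 = 0.013008 + 0.941150 = 0.954158.
Q̄ = (S₀/π) × [bracket] = (1361/π) × 0.954158 = 413.36 W/m².
Ratio Q̄_A / Q̄_B = 232.41 / 413.36 = 0.5622.

Q̄_A / Q̄_B ≈ 0.562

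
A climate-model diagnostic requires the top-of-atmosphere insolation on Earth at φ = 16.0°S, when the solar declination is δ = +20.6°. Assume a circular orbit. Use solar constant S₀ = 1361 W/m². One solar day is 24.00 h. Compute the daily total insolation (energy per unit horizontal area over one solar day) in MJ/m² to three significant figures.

cos H₀ = −tan(-16.0°) tan(+20.600°) = 0.1078, H₀ = 1.4628 rad.
Bracket: H₀ sin φ sin δ + cos φ cos δ sin H₀ = 1.4628×-0.27564×0.35184 + 0.96126×0.93606×0.99417 = -0.141864 + 0.894551 = 0.752687.
Q̄ = (S₀/π) × [bracket] = (1361/π) × 0.752687 = 326.08 W/m².
Daily total = Q̄ × 24.00 h × 3600 s/h = 326.08 × 24.00 × 3600 / 10⁶ = 28.17 MJ/m².

28.2 MJ/m²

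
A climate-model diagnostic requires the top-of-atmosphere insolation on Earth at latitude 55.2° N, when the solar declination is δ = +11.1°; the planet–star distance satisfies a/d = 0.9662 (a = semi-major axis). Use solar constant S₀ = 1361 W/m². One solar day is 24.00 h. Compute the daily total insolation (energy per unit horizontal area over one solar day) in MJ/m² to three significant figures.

cos H₀ = −tan(+55.2°) tan(+11.100°) = -0.2823, H₀ = 1.8570 rad.
Bracket: H₀ sin φ sin δ + cos φ cos δ sin H₀ = 1.8570×0.82115×0.19252 + 0.57071×0.98129×0.95933 = 0.293569 + 0.537256 = 0.830825.
Inverse-square distance factor (a/d)² = 0.9662² = 0.933542.
Q̄ = (S₀/π) × 0.933542 × [bracket] = (1361/π) × 0.933542 × 0.830825 = 336.01 W/m².
Daily total = Q̄ × 24.00 h × 3600 s/h = 336.01 × 24.00 × 3600 / 10⁶ = 29.03 MJ/m².

29.0 MJ/m²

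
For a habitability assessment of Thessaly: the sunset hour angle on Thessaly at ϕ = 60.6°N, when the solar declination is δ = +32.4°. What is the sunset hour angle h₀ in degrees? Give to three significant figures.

Sunrise equation: cos h₀ = −tan ϕ · tan δ = -1.1263 ≤ −1, so the host star never sets (polar day) and h₀ = π.

h₀ = 180°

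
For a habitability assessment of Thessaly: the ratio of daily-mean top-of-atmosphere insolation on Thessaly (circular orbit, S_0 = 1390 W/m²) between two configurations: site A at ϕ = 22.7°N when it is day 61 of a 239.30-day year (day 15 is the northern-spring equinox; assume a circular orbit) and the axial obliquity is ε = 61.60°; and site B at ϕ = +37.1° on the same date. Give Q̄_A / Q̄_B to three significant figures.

Q̄_A / Q̄_B ≈ 0.720

— Configuration A (ϕ=+22.7°):
Solar longitude: L_s = 360° × (61 − 15)/239.30 = 69.202°.
sin δ = sin 61.60° × sin 69.202° = 0.82233, so δ = +55.319°.
cos h₀ = −tan(+22.7°) tan(+55.319°) = -0.6045, h₀ = 2.2200 rad.
Bracket: h₀ sin ϕ sin δ + cos ϕ cos δ sin h₀ = 2.2200×0.38591×0.82233 + 0.92254×0.56901×0.79658 = 0.704507 + 0.418152 = 1.122659.
Q̄ = (S_0/π) × [bracket] = (1390/π) × 1.122659 = 496.72 W/m².
— Configuration B (ϕ=+37.1°):
cos h₀ = −tan(+37.1°) tan(+55.319°) = -1.0930 ≤ −1 ⇒ polar day, h₀ = π.
Bracket: h₀ sin ϕ sin δ + cos ϕ cos δ sin h₀ = 3.1416×0.60321×0.82233 + 0.79758×0.56901×0.00000 = 1.558352 + 0.000000 = 1.558352.
Q̄ = (S_0/π) × [bracket] = (1390/π) × 1.558352 = 689.49 W/m².
Ratio Q̄_A / Q̄_B = 496.72 / 689.49 = 0.7204.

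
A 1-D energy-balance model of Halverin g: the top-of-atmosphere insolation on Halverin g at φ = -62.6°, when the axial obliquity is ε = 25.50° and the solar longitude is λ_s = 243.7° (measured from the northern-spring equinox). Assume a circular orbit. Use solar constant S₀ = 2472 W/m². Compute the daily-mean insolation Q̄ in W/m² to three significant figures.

Solar declination: sin δ = sin ε · sin λ_s = sin 25.50° × sin 243.7° = -0.38595, so δ = -22.703°.
cos H₀ = −tan(-62.6°) tan(-22.703°) = -0.8071, H₀ = 2.5100 rad.
Bracket: H₀ sin φ sin δ + cos φ cos δ sin H₀ = 2.5100×-0.88782×-0.38595 + 0.46020×0.92252×0.59041 = 0.860062 + 0.250655 = 1.110717.
Q̄ = (S₀/π) × [bracket] = (2472/π) × 1.110717 = 874.0 W/m².

Q̄ ≈ 874 W/m²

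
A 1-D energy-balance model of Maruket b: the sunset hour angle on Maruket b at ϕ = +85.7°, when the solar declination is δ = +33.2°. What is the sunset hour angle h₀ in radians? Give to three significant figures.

Sunrise equation: cos h₀ = −tan ϕ · tan δ = -8.7030 ≤ −1, so the host star never sets (polar day) and h₀ = π.

h₀ = 3.14 rad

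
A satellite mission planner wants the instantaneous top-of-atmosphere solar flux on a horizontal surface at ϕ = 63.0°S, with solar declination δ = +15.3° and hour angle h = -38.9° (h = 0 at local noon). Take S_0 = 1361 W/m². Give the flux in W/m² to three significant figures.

cos θ_z = sin ϕ sin δ + cos ϕ cos δ cos h = -0.235113 + 0.340793 = 0.105680.
Flux = S_0 · cos θ_z = 1361 × 0.105680 = 143.8 W/m².

144 W/m²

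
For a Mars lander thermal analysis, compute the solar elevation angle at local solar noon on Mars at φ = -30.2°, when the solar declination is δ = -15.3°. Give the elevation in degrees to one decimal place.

75.1°

At local noon the hour angle is zero, so the zenith angle equals |φ − δ| = |-30.2° − (-15.300°)| = 14.900°.
Elevation = 90° − 14.900° = 75.1°.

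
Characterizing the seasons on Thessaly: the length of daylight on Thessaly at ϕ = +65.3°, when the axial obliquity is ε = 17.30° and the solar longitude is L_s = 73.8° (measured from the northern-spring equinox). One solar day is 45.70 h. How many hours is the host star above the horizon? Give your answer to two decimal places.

Solar declination: sin δ = sin ε · sin L_s = sin 17.30° × sin 73.8° = 0.28557, so δ = +16.593°.
cos h₀ = −tan ϕ · tan δ = −tan(+65.3°) × tan(+16.593°) = -0.6478, so h₀ = 2.2755 rad = 130.38°.
Daylight = 2h₀/(2π) × 45.70 h = (2.2755/π) × 45.70 = 33.10 h.

33.10 h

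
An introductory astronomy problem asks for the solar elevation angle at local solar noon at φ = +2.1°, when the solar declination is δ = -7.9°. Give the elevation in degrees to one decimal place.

At local noon the hour angle is zero, so the zenith angle equals |φ − δ| = |+2.1° − (-7.900°)| = 10.000°.
Elevation = 90° − 10.000° = 80.0°.

80.0°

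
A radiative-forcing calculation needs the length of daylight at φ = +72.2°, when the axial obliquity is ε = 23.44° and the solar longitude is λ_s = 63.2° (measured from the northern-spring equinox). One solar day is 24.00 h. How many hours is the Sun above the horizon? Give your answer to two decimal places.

24.00 h

Solar declination: sin δ = sin ε · sin λ_s = sin 23.44° × sin 63.2° = 0.35506, so δ = +20.797°.
Sunrise equation: cos H₀ = −tan φ · tan δ = -1.1830 ≤ −1, so the Sun never sets (polar day) and H₀ = π.
Daylight = 2H₀/(2π) × 24.00 h = (3.1416/π) × 24.00 = 24.00 h.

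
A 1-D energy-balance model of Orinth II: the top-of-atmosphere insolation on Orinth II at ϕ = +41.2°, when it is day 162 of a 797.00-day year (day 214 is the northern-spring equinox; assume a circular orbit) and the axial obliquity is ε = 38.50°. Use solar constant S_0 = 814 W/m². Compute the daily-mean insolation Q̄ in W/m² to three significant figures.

Solar longitude: L_s = 360° × (162 − 214)/797.00 = -23.488°, i.e. -23.488° + 360° = 336.512°.
sin δ = sin 38.50° × sin 336.512° = -0.24811, so δ = -14.366°.
cos h₀ = −tan(+41.2°) tan(-14.366°) = 0.2242, h₀ = 1.3447 rad.
Bracket: h₀ sin ϕ sin δ + cos ϕ cos δ sin h₀ = 1.3447×0.65869×-0.24811 + 0.75241×0.96873×0.97454 = -0.219761 + 0.710325 = 0.490564.
Q̄ = (S_0/π) × [bracket] = (814/π) × 0.490564 = 127.1 W/m².

Q̄ ≈ 127 W/m²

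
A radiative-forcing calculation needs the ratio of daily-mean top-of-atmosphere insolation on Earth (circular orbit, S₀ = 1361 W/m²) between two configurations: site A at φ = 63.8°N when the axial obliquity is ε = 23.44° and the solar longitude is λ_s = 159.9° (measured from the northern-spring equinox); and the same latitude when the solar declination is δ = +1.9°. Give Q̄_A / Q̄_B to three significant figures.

— Configuration A (φ=+63.8°):
Solar declination: sin δ = sin ε · sin λ_s = sin 23.44° × sin 159.9° = 0.13670, so δ = +7.857°.
cos H₀ = −tan(+63.8°) tan(+7.857°) = -0.2805, H₀ = 1.8551 rad.
Bracket: H₀ sin φ sin δ + cos φ cos δ sin H₀ = 1.8551×0.89726×0.13670 + 0.44151×0.99061×0.95987 = 0.227538 + 0.419813 = 0.647351.
Q̄ = (S₀/π) × [bracket] = (1361/π) × 0.647351 = 280.45 W/m².
— Configuration B (φ=+63.8°):
cos H₀ = −tan(+63.8°) tan(+1.900°) = -0.0674, H₀ = 1.6383 rad.
Bracket: H₀ sin φ sin δ + cos φ cos δ sin H₀ = 1.6383×0.89726×0.03316 + 0.44151×0.99945×0.99772 = 0.048745 + 0.440261 = 0.489006.
Q̄ = (S₀/π) × [bracket] = (1361/π) × 0.489006 = 211.85 W/m².
Ratio Q̄_A / Q̄_B = 280.45 / 211.85 = 1.324.

Q̄_A / Q̄_B ≈ 1.32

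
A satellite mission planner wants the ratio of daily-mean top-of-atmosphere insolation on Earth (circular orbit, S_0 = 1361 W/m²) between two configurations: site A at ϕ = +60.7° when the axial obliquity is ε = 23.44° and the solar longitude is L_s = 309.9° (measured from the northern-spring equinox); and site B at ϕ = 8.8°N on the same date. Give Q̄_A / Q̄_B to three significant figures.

— Configuration A (ϕ=+60.7°):
Solar declination: sin δ = sin ε · sin L_s = sin 23.44° × sin 309.9° = -0.30517, so δ = -17.768°.
cos h₀ = −tan(+60.7°) tan(-17.768°) = 0.5710, h₀ = 0.9630 rad.
Bracket: h₀ sin ϕ sin δ + cos ϕ cos δ sin h₀ = 0.9630×0.87207×-0.30517 + 0.48938×0.95230×0.82092 = -0.256283 + 0.382579 = 0.126296.
Q̄ = (S_0/π) × [bracket] = (1361/π) × 0.126296 = 54.714 W/m².
— Configuration B (ϕ=+8.8°):
cos h₀ = −tan(+8.8°) tan(-17.768°) = 0.0496, h₀ = 1.5212 rad.
Bracket: h₀ sin ϕ sin δ + cos ϕ cos δ sin h₀ = 1.5212×0.15299×-0.30517 + 0.98823×0.95230×0.99877 = -0.071022 + 0.939934 = 0.868912.
Q̄ = (S_0/π) × [bracket] = (1361/π) × 0.868912 = 376.43 W/m².
Ratio Q̄_A / Q̄_B = 54.714 / 376.43 = 0.1453.

Q̄_A / Q̄_B ≈ 0.145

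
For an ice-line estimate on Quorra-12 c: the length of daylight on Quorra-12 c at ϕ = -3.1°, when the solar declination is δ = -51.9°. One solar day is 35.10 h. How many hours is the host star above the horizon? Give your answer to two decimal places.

cos h₀ = −tan ϕ · tan δ = −tan(-3.1°) × tan(-51.900°) = -0.0691, so h₀ = 1.6399 rad = 93.96°.
Daylight = 2h₀/(2π) × 35.10 h = (1.6399/π) × 35.10 = 18.32 h.

18.32 h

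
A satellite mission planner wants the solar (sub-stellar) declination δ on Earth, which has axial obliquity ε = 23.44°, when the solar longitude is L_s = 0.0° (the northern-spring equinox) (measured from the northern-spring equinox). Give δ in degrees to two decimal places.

sin δ = sin ε · sin L_s = sin 23.44° × sin 0.0° = 0.000000.
δ = arcsin(0.000000) = +0.00°.

δ = +0.00°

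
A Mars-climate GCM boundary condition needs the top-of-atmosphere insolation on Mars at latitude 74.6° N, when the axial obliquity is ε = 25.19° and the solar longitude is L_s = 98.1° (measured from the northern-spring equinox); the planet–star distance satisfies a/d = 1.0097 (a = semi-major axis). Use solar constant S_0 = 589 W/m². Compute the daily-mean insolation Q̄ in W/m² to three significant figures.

Solar declination: sin δ = sin ε · sin L_s = sin 25.19° × sin 98.1° = 0.42138, so δ = +24.921°.
cos h₀ = −tan(+74.6°) tan(+24.921°) = -1.6869 ≤ −1 ⇒ polar day, h₀ = π.
Bracket: h₀ sin ϕ sin δ + cos ϕ cos δ sin h₀ = 3.1416×0.96410×0.42138 + 0.26556×0.90689×0.00000 = 1.276283 + 0.000000 = 1.276283.
Inverse-square distance factor (a/d)² = 1.0097² = 1.019494.
Q̄ = (S_0/π) × 1.019494 × [bracket] = (589/π) × 1.019494 × 1.276283 = 243.9 W/m².

Q̄ ≈ 244 W/m²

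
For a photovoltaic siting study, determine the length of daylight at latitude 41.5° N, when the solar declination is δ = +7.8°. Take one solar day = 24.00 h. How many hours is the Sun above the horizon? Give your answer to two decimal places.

12.93 h

cos H₀ = −tan φ · tan δ = −tan(+41.5°) × tan(+7.800°) = -0.1212, so H₀ = 1.6923 rad = 96.96°.
Daylight = 2H₀/(2π) × 24.00 h = (1.6923/π) × 24.00 = 12.93 h.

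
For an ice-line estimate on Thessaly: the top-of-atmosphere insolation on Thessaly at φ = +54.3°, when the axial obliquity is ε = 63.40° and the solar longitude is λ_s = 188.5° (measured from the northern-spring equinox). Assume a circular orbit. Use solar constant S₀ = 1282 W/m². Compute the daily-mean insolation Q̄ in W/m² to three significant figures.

Solar declination: sin δ = sin ε · sin λ_s = sin 63.40° × sin 188.5° = -0.13216, so δ = -7.595°.
cos H₀ = −tan(+54.3°) tan(-7.595°) = 0.1856, H₀ = 1.3842 rad.
Bracket: H₀ sin φ sin δ + cos φ cos δ sin H₀ = 1.3842×0.81208×-0.13216 + 0.58354×0.99123×0.98263 = -0.148559 + 0.568375 = 0.419816.
Q̄ = (S₀/π) × [bracket] = (1282/π) × 0.419816 = 171.3 W/m².

Q̄ ≈ 171 W/m²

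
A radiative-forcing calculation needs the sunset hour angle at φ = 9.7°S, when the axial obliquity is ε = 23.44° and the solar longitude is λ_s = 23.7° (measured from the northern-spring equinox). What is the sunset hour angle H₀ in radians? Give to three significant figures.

H₀ = 1.54 rad

Solar declination: sin δ = sin ε · sin λ_s = sin 23.44° × sin 23.7° = 0.15989, so δ = +9.201°.
cos H₀ = −tan φ · tan δ = −tan(-9.7°) × tan(+9.201°) = 0.0277, so H₀ = 1.5431 rad = 88.41°.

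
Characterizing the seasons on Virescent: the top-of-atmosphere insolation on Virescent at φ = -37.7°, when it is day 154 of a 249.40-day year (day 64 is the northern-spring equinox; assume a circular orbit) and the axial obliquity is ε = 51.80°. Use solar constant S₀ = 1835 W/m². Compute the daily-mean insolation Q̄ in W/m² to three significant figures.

Solar longitude: λ_s = 360° × (154 − 64)/249.40 = 129.912°.
sin δ = sin 51.80° × sin 129.912° = 0.60278, so δ = +37.069°.
cos H₀ = −tan(-37.7°) tan(+37.069°) = 0.5839, H₀ = 0.9473 rad.
Bracket: H₀ sin φ sin δ + cos φ cos δ sin H₀ = 0.9473×-0.61153×0.60278 + 0.79122×0.79791×0.81184 = -0.349192 + 0.512533 = 0.163341.
Q̄ = (S₀/π) × [bracket] = (1835/π) × 0.163341 = 95.41 W/m².

Q̄ ≈ 95.4 W/m²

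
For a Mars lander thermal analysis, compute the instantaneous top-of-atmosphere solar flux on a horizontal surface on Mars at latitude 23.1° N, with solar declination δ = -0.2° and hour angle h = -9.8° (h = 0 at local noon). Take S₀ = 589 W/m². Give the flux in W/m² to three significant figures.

533 W/m²

cos θ_z = sin φ sin δ + cos φ cos δ cos h = -0.001370 + 0.906394 = 0.905024.
Flux = S₀ · cos θ_z = 589 × 0.905024 = 533.1 W/m².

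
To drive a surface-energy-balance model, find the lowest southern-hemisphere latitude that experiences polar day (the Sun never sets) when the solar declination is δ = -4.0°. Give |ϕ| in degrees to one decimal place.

Polar day requires cos h₀ = −tan ϕ tan δ ≤ −1, i.e. tan ϕ tan δ ≥ 1.
The boundary is |tan ϕ| · |tan δ| = 1, so |ϕ| = 90° − |δ| = 90° − 4.0° = 86.0° in the southern hemisphere.

|ϕ| = 86.0°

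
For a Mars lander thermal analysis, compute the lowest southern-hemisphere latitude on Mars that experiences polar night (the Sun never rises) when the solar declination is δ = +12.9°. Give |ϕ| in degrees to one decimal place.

|ϕ| = 77.1°

Polar night requires cos h₀ = −tan ϕ tan δ ≥ 1, i.e. tan ϕ tan δ ≤ −1.
The boundary is |tan ϕ| · |tan δ| = 1, so |ϕ| = 90° − |δ| = 90° − 12.9° = 77.1° in the southern hemisphere.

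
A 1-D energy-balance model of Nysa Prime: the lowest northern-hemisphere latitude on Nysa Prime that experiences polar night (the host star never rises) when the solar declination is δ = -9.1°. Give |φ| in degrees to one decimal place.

Polar night requires cos H₀ = −tan φ tan δ ≥ 1, i.e. tan φ tan δ ≤ −1.
The boundary is |tan φ| · |tan δ| = 1, so |φ| = 90° − |δ| = 90° − 9.1° = 80.9° in the northern hemisphere.

|φ| = 80.9°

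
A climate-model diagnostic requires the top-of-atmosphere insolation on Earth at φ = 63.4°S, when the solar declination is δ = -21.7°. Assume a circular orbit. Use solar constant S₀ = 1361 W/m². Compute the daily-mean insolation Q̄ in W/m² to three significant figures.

Q̄ ≈ 466 W/m²

cos H₀ = −tan(-63.4°) tan(-21.700°) = -0.7947, H₀ = 2.4893 rad.
Bracket: H₀ sin φ sin δ + cos φ cos δ sin H₀ = 2.4893×-0.89415×-0.36975 + 0.44776×0.92913×0.60702 = 0.822992 + 0.252537 = 1.075529.
Q̄ = (S₀/π) × [bracket] = (1361/π) × 1.075529 = 465.9 W/m².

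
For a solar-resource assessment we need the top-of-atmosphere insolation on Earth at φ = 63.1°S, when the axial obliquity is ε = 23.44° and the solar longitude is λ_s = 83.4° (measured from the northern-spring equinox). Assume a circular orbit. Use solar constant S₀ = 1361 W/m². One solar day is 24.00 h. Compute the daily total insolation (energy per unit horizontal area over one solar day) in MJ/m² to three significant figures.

0.877 MJ/m²

Solar declination: sin δ = sin ε · sin λ_s = sin 23.44° × sin 83.4° = 0.39515, so δ = +23.275°.
cos H₀ = −tan(-63.1°) tan(+23.275°) = 0.8479, H₀ = 0.5588 rad.
Bracket: H₀ sin φ sin δ + cos φ cos δ sin H₀ = 0.5588×-0.89180×0.39515 + 0.45243×0.91862×0.53017 = -0.196918 + 0.220345 = 0.023427.
Q̄ = (S₀/π) × [bracket] = (1361/π) × 0.023427 = 10.149 W/m².
Daily total = Q̄ × 24.00 h × 3600 s/h = 10.149 × 24.00 × 3600 / 10⁶ = 0.8769 MJ/m².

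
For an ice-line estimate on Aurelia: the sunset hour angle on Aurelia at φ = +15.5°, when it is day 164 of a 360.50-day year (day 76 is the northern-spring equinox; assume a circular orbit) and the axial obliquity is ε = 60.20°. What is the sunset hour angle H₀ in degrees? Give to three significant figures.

Solar longitude: λ_s = 360° × (164 − 76)/360.50 = 87.878°.
sin δ = sin 60.20° × sin 87.878° = 0.86717, so δ = +60.131°.
cos H₀ = −tan φ · tan δ = −tan(+15.5°) × tan(+60.131°) = -0.4829, so H₀ = 2.0748 rad = 118.87°.

H₀ = 119°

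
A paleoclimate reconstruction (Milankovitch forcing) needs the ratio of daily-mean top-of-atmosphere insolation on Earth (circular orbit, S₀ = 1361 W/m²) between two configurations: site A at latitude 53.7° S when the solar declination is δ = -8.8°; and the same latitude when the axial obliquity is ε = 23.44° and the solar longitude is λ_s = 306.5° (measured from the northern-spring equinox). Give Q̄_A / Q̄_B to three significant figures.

Q̄_A / Q̄_B ≈ 0.772

— Configuration A (φ=-53.7°):
cos H₀ = −tan(-53.7°) tan(-8.800°) = -0.2107, H₀ = 1.7831 rad.
Bracket: H₀ sin φ sin δ + cos φ cos δ sin H₀ = 1.7831×-0.80593×-0.15299 + 0.59201×0.98823×0.97754 = 0.219855 + 0.571902 = 0.791757.
Q̄ = (S₀/π) × [bracket] = (1361/π) × 0.791757 = 343.00 W/m².
— Configuration B (φ=-53.7°):
Solar declination: sin δ = sin ε · sin λ_s = sin 23.44° × sin 306.5° = -0.31977, so δ = -18.649°.
cos H₀ = −tan(-53.7°) tan(-18.649°) = -0.4594, H₀ = 2.0481 rad.
Bracket: H₀ sin φ sin δ + cos φ cos δ sin H₀ = 2.0481×-0.80593×-0.31977 + 0.59201×0.94750×0.88821 = 0.527820 + 0.498223 = 1.026043.
Q̄ = (S₀/π) × [bracket] = (1361/π) × 1.026043 = 444.50 W/m².
Ratio Q̄_A / Q̄_B = 343.00 / 444.50 = 0.7717.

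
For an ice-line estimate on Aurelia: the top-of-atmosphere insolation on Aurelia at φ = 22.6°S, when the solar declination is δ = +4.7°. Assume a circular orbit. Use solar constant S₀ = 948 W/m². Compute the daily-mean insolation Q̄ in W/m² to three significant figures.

Q̄ ≈ 263 W/m²

cos H₀ = −tan(-22.6°) tan(+4.700°) = 0.0342, H₀ = 1.5366 rad.
Bracket: H₀ sin φ sin δ + cos φ cos δ sin H₀ = 1.5366×-0.38430×0.08194 + 0.92321×0.99664×0.99941 = -0.048387 + 0.919565 = 0.871178.
Q̄ = (S₀/π) × [bracket] = (948/π) × 0.871178 = 262.9 W/m².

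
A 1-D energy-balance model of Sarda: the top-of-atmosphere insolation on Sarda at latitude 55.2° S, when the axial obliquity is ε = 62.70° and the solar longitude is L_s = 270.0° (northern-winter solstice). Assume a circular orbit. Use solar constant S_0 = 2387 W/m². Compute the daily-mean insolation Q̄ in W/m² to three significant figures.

Q̄ ≈ 1.74e+03 W/m²

Solar declination: sin δ = sin ε · sin L_s = sin 62.70° × sin 270.0° = -0.88862, so δ = -62.700°.
cos h₀ = −tan(-55.2°) tan(-62.700°) = -2.7876 ≤ −1 ⇒ polar day, h₀ = π.
Bracket: h₀ sin ϕ sin δ + cos ϕ cos δ sin h₀ = 3.1416×-0.82115×-0.88862 + 0.57071×0.45865×0.00000 = 2.292395 + 0.000000 = 2.292395.
Q̄ = (S_0/π) × [bracket] = (2387/π) × 2.292395 = 1742 W/m².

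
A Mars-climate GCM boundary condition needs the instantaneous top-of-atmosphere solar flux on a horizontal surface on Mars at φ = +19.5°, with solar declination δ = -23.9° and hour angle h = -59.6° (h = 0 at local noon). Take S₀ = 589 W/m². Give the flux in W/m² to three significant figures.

cos θ_z = sin φ sin δ + cos φ cos δ cos h = -0.135239 + 0.436107 = 0.300868.
Flux = S₀ · cos θ_z = 589 × 0.300868 = 177.2 W/m².

177 W/m²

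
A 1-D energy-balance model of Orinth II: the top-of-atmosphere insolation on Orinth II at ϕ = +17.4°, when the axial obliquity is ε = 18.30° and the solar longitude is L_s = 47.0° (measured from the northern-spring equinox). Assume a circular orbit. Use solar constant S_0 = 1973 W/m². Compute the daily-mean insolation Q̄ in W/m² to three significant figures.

Solar declination: sin δ = sin ε · sin L_s = sin 18.30° × sin 47.0° = 0.22964, so δ = +13.276°.
cos h₀ = −tan(+17.4°) tan(+13.276°) = -0.0739, h₀ = 1.6448 rad.
Bracket: h₀ sin ϕ sin δ + cos ϕ cos δ sin h₀ = 1.6448×0.29904×0.22964 + 0.95424×0.97328×0.99726 = 0.112951 + 0.926198 = 1.039149.
Q̄ = (S_0/π) × [bracket] = (1973/π) × 1.039149 = 652.6 W/m².

Q̄ ≈ 653 W/m²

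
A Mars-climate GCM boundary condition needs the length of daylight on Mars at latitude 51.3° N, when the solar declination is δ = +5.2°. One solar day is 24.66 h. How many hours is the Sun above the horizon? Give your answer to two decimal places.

cos h₀ = −tan ϕ · tan δ = −tan(+51.3°) × tan(+5.200°) = -0.1136, so h₀ = 1.6846 rad = 96.52°.
Daylight = 2h₀/(2π) × 24.66 h = (1.6846/π) × 24.66 = 13.22 h.

13.22 h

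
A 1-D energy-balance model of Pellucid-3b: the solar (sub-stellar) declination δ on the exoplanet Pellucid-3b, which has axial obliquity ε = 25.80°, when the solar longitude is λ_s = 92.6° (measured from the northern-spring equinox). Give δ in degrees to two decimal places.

δ = +25.77°

sin δ = sin ε · sin λ_s = sin 25.80° × sin 92.6° = 0.434783.
δ = arcsin(0.434783) = +25.77°.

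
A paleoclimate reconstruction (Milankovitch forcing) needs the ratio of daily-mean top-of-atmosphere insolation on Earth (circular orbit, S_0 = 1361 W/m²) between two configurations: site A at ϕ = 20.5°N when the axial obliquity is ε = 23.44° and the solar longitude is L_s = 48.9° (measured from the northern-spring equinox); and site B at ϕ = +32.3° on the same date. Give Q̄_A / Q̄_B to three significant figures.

— Configuration A (ϕ=+20.5°):
Solar declination: sin δ = sin ε · sin L_s = sin 23.44° × sin 48.9° = 0.29976, so δ = +17.443°.
cos h₀ = −tan(+20.5°) tan(+17.443°) = -0.1175, h₀ = 1.6885 rad.
Bracket: h₀ sin ϕ sin δ + cos ϕ cos δ sin h₀ = 1.6885×0.35021×0.29976 + 0.93667×0.95402×0.99308 = 0.177257 + 0.887418 = 1.064675.
Q̄ = (S_0/π) × [bracket] = (1361/π) × 1.064675 = 461.24 W/m².
— Configuration B (ϕ=+32.3°):
cos h₀ = −tan(+32.3°) tan(+17.443°) = -0.1986, h₀ = 1.7708 rad.
Bracket: h₀ sin ϕ sin δ + cos ϕ cos δ sin h₀ = 1.7708×0.53435×0.29976 + 0.84526×0.95402×0.98007 = 0.283641 + 0.790323 = 1.073964.
Q̄ = (S_0/π) × [bracket] = (1361/π) × 1.073964 = 465.26 W/m².
Ratio Q̄_A / Q̄_B = 461.24 / 465.26 = 0.9914.

Q̄_A / Q̄_B ≈ 0.991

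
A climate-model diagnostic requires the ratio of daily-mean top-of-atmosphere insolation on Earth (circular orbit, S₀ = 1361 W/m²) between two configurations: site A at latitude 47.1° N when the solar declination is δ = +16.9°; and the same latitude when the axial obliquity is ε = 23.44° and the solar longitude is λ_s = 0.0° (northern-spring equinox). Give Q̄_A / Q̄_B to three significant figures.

— Configuration A (φ=+47.1°):
cos H₀ = −tan(+47.1°) tan(+16.900°) = -0.3270, H₀ = 1.9039 rad.
Bracket: H₀ sin φ sin δ + cos φ cos δ sin H₀ = 1.9039×0.73254×0.29070 + 0.68072×0.95681×0.94504 = 0.405434 + 0.615523 = 1.020957.
Q̄ = (S₀/π) × [bracket] = (1361/π) × 1.020957 = 442.30 W/m².
— Configuration B (φ=+47.1°):
Solar declination: sin δ = sin ε · sin λ_s = sin 23.44° × sin 0.0° = 0.00000, so δ = +0.000°.
cos H₀ = −tan(+47.1°) tan(+0.000°) = -0.0000, H₀ = 1.5708 rad.
Bracket: H₀ sin φ sin δ + cos φ cos δ sin H₀ = 1.5708×0.73254×0.00000 + 0.68072×1.00000×1.00000 = 0.000000 + 0.680720 = 0.680720.
Q̄ = (S₀/π) × [bracket] = (1361/π) × 0.680720 = 294.90 W/m².
Ratio Q̄_A / Q̄_B = 442.30 / 294.90 = 1.500.

Q̄_A / Q̄_B ≈ 1.50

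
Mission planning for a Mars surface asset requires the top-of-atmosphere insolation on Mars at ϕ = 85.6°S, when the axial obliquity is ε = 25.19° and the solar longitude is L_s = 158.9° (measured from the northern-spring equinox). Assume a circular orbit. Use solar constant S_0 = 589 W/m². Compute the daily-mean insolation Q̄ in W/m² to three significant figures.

Q̄ ≈ 0.00 W/m²

Solar declination: sin δ = sin ε · sin L_s = sin 25.19° × sin 158.9° = 0.15322, so δ = +8.814°.
cos h₀ = −tan(-85.6°) tan(+8.814°) = 2.0151 ≥ 1 ⇒ polar night, h₀ = 0 and Q̄ = 0.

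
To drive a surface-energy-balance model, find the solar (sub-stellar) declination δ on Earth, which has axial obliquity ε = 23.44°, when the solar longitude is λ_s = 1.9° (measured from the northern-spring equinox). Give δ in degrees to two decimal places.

δ = +0.76°

sin δ = sin ε · sin λ_s = sin 23.44° × sin 1.9° = 0.013189.
δ = arcsin(0.013189) = +0.76°.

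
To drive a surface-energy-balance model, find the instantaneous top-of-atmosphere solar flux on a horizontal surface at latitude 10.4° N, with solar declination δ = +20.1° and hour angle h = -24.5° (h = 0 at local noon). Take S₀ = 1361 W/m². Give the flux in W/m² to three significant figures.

1.23e+03 W/m²

cos θ_z = sin φ sin δ + cos φ cos δ cos h = 0.062037 + 0.840501 = 0.902538.
Flux = S₀ · cos θ_z = 1361 × 0.902538 = 1228 W/m².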